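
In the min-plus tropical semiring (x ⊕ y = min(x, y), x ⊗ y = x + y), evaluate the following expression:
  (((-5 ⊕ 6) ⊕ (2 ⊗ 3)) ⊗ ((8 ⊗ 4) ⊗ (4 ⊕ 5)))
(((-5 ⊕ 6) ⊕ (2 ⊗ 3)) ⊗ ((8 ⊗ 4) ⊗ (4 ⊕ 5))) = 11

Expand innermost to outermost. Recall ⊕ takes the minimum of its arguments and ⊗ takes their sum. Working out the expression (((-5 ⊕ 6) ⊕ (2 ⊗ 3)) ⊗ ((8 ⊗ 4) ⊗ (4 ⊕ 5))) gives 11.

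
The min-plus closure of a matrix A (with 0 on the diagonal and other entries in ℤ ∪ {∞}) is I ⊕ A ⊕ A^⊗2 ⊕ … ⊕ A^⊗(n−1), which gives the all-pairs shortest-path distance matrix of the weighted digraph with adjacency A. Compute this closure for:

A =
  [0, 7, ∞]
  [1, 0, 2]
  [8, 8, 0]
Closure =
  [0, 7, 9]
  [1, 0, 2]
  [8, 8, 0]

This is the Floyd-Warshall all-pairs shortest-path computation. For each intermediate vertex k = 0, 1, …, 2, update dist[i][j] ← min(dist[i][j], dist[i][k] + dist[k][j]). The final matrix gives, for each (i, j), the minimum total weight of any directed path from i to j (possibly empty when i = j).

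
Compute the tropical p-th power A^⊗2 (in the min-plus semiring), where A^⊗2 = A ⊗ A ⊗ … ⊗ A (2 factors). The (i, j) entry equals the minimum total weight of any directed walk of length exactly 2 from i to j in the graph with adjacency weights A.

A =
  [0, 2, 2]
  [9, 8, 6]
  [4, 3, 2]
A^⊗2 =
  [0, 2, 2]
  [9, 9, 8]
  [4, 5, 4]

Each entry (A^⊗2)_ij equals the minimum over all length-2 walks i = v_0 → v_1 → … → v_2 = j of Σ_t A[v_t][v_{t+1}]. For example, for (i, j) = (0, 2) we minimise over 3 possible intermediate vertex sequences; the minimum is 2, attained along the walk 0 → 0 → 2.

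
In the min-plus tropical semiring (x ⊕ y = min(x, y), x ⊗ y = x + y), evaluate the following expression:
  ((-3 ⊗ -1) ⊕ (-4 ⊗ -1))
((-3 ⊗ -1) ⊕ (-4 ⊗ -1)) = -5

Expand innermost to outermost. Recall ⊕ takes the minimum of its arguments and ⊗ takes their sum. Working out the expression ((-3 ⊗ -1) ⊕ (-4 ⊗ -1)) gives -5.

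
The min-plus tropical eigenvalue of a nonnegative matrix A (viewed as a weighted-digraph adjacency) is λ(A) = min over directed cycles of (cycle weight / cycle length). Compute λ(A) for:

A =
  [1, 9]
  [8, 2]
λ(A) = 1

Enumerate directed cycles and compute their means (weight / length). Sample:
  cycle 0 → 0: weight = 1, length = 1, mean = 1/1 ≈ 1.000
  cycle 1 → 1: weight = 2, length = 1, mean = 2/1 ≈ 2.000
  cycle 0 → 1 → 0: weight = 17, length = 2, mean = 17/2 ≈ 8.500
  cycle 1 → 0 → 1: weight = 17, length = 2, mean = 17/2 ≈ 8.500
Minimum mean = 1.000, attained e.g. along the cycle 0 → 0 with weight 1 and length 1. So λ(A) = 1/1 = 1.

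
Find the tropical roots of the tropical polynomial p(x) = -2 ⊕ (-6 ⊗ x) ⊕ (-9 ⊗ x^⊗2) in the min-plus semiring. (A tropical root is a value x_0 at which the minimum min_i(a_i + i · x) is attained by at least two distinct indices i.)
Roots: {3, 4}

Each tropical root is a break point of the lower envelope of the lines y = a_i + i · x (there are 3 lines, with slopes 0, 1, ..., 2). Only the lines that attain the minimum somewhere contribute to roots; other lines are dominated. Here the surviving (envelope) indices are i = 2, i = 1, i = 0.
Intersections between consecutive envelope lines give the roots: for adjacent envelope indices i < j the intersection is x = (a_i − a_j) / (j − i). Reading off the sorted break points: {3, 4}.
Verification: at each break x_0, at least two indices attain the minimum of min_i(a_i + i · x_0).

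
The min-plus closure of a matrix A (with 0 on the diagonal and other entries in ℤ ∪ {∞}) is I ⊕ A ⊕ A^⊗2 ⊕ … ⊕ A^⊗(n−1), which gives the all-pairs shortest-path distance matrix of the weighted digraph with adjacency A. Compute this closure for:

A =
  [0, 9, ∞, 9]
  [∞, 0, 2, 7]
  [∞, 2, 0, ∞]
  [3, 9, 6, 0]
Closure =
  [0, 9, 11, 9]
  [10, 0, 2, 7]
  [12, 2, 0, 9]
  [3, 8, 6, 0]

This is the Floyd-Warshall all-pairs shortest-path computation. For each intermediate vertex k = 0, 1, …, 3, update dist[i][j] ← min(dist[i][j], dist[i][k] + dist[k][j]). The final matrix gives, for each (i, j), the minimum total weight of any directed path from i to j (possibly empty when i = j).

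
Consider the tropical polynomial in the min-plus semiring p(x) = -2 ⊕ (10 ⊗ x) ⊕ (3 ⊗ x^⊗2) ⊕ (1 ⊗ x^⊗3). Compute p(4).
p(4) = -2

A tropical monomial a ⊗ x^⊗i evaluates to a + i · x. Evaluating each term at x = 4:
  Term 0 contributes -2 + 0 · 4 = -2
  Term 1 contributes 10 + 1 · 4 = 14
  Term 2 contributes 3 + 2 · 4 = 11
  Term 3 contributes 1 + 3 · 4 = 13
p(4) = ⊕ of these = min[-2, 14, 11, 13] = -2.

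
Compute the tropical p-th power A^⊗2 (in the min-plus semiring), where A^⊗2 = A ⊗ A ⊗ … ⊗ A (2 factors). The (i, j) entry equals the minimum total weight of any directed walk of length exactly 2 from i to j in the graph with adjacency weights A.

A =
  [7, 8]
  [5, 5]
A^⊗2 =
  [13, 13]
  [10, 10]

Each entry (A^⊗2)_ij equals the minimum over all length-2 walks i = v_0 → v_1 → … → v_2 = j of Σ_t A[v_t][v_{t+1}]. For example, for (i, j) = (0, 1) we minimise over 2 possible intermediate vertex sequences; the minimum is 13, attained along the walk 0 → 1 → 1.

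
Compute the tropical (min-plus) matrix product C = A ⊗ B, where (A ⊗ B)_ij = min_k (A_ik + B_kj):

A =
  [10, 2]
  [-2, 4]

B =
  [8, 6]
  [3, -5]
A ⊗ B =
  [5, -3]
  [6, -1]

Apply the min-plus product entry-by-entry:
  C[0][0] = min over k of (A[0][0] + B[0][0] = 10 + 8 = 18, A[0][1] + B[1][0] = 2 + 3 = 5) = 5 (attained at k = 1)
  C[0][1] = min over k of (A[0][0] + B[0][1] = 10 + 6 = 16, A[0][1] + B[1][1] = 2 + -5 = -3) = -3 (attained at k = 1)
  C[1][0] = min over k of (A[1][0] + B[0][0] = -2 + 8 = 6, A[1][1] + B[1][0] = 4 + 3 = 7) = 6 (attained at k = 0)
  C[1][1] = min over k of (A[1][0] + B[0][1] = -2 + 6 = 4, A[1][1] + B[1][1] = 4 + -5 = -1) = -1 (attained at k = 1)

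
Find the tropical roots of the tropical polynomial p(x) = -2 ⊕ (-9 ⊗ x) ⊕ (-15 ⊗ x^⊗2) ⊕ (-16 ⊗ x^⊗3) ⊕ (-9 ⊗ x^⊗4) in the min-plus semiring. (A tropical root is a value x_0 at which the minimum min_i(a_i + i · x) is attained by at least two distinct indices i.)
Roots: {-7, 1, 6, 7}

Each tropical root is a break point of the lower envelope of the lines y = a_i + i · x (there are 5 lines, with slopes 0, 1, ..., 4). Only the lines that attain the minimum somewhere contribute to roots; other lines are dominated. Here the surviving (envelope) indices are i = 4, i = 3, i = 2, i = 1, i = 0.
Intersections between consecutive envelope lines give the roots: for adjacent envelope indices i < j the intersection is x = (a_i − a_j) / (j − i). Reading off the sorted break points: {-7, 1, 6, 7}.
Verification: at each break x_0, at least two indices attain the minimum of min_i(a_i + i · x_0).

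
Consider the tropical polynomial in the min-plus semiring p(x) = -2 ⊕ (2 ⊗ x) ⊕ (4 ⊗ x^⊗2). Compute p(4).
p(4) = -2

A tropical monomial a ⊗ x^⊗i evaluates to a + i · x. Evaluating each term at x = 4:
  Term 0 contributes -2 + 0 · 4 = -2
  Term 1 contributes 2 + 1 · 4 = 6
  Term 2 contributes 4 + 2 · 4 = 12
p(4) = ⊕ of these = min[-2, 6, 12] = -2.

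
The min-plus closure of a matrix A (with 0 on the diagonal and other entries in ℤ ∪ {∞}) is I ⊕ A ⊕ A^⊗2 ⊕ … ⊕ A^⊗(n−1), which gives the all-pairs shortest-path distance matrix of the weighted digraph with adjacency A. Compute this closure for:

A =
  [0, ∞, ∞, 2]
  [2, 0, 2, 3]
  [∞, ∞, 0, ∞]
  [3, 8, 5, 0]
Closure =
  [0, 10, 7, 2]
  [2, 0, 2, 3]
  [∞, ∞, 0, ∞]
  [3, 8, 5, 0]

This is the Floyd-Warshall all-pairs shortest-path computation. For each intermediate vertex k = 0, 1, …, 3, update dist[i][j] ← min(dist[i][j], dist[i][k] + dist[k][j]). The final matrix gives, for each (i, j), the minimum total weight of any directed path from i to j (possibly empty when i = j).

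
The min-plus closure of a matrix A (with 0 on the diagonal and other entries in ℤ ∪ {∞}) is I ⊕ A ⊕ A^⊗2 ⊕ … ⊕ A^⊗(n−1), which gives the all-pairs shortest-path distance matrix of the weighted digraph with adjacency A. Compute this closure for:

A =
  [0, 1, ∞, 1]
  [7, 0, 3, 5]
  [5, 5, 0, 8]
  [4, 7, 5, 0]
Closure =
  [0, 1, 4, 1]
  [7, 0, 3, 5]
  [5, 5, 0, 6]
  [4, 5, 5, 0]

This is the Floyd-Warshall all-pairs shortest-path computation. For each intermediate vertex k = 0, 1, …, 3, update dist[i][j] ← min(dist[i][j], dist[i][k] + dist[k][j]). The final matrix gives, for each (i, j), the minimum total weight of any directed path from i to j (possibly empty when i = j).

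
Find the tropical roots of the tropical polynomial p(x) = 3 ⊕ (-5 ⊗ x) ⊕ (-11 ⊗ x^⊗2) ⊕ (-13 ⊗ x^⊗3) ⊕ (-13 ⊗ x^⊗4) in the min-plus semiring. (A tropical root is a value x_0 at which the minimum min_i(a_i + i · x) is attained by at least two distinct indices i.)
Roots: {0, 2, 6, 8}

Each tropical root is a break point of the lower envelope of the lines y = a_i + i · x (there are 5 lines, with slopes 0, 1, ..., 4). Only the lines that attain the minimum somewhere contribute to roots; other lines are dominated. Here the surviving (envelope) indices are i = 4, i = 3, i = 2, i = 1, i = 0.
Intersections between consecutive envelope lines give the roots: for adjacent envelope indices i < j the intersection is x = (a_i − a_j) / (j − i). Reading off the sorted break points: {0, 2, 6, 8}.
Verification: at each break x_0, at least two indices attain the minimum of min_i(a_i + i · x_0).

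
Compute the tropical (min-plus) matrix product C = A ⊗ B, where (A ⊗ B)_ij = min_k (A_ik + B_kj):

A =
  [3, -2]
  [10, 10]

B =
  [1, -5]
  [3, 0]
A ⊗ B =
  [1, -2]
  [11, 5]

Apply the min-plus product entry-by-entry:
  C[0][0] = min over k of (A[0][0] + B[0][0] = 3 + 1 = 4, A[0][1] + B[1][0] = -2 + 3 = 1) = 1 (attained at k = 1)
  C[0][1] = min over k of (A[0][0] + B[0][1] = 3 + -5 = -2, A[0][1] + B[1][1] = -2 + 0 = -2) = -2 (attained at k = 0)
  C[1][0] = min over k of (A[1][0] + B[0][0] = 10 + 1 = 11, A[1][1] + B[1][0] = 10 + 3 = 13) = 11 (attained at k = 0)
  C[1][1] = min over k of (A[1][0] + B[0][1] = 10 + -5 = 5, A[1][1] + B[1][1] = 10 + 0 = 10) = 5 (attained at k = 0)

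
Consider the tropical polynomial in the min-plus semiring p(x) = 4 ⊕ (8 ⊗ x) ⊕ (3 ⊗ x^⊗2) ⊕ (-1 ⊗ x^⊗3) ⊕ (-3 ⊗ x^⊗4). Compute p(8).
p(8) = 4

A tropical monomial a ⊗ x^⊗i evaluates to a + i · x. Evaluating each term at x = 8:
  Term 0 contributes 4 + 0 · 8 = 4
  Term 1 contributes 8 + 1 · 8 = 16
  Term 2 contributes 3 + 2 · 8 = 19
  Term 3 contributes -1 + 3 · 8 = 23
  Term 4 contributes -3 + 4 · 8 = 29
p(8) = ⊕ of these = min[4, 16, 19, 23, 29] = 4.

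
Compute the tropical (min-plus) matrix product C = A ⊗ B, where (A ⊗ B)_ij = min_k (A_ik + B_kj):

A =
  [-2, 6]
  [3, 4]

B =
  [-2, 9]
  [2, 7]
A ⊗ B =
  [-4, 7]
  [1, 11]

Apply the min-plus product entry-by-entry:
  C[0][0] = min over k of (A[0][0] + B[0][0] = -2 + -2 = -4, A[0][1] + B[1][0] = 6 + 2 = 8) = -4 (attained at k = 0)
  C[0][1] = min over k of (A[0][0] + B[0][1] = -2 + 9 = 7, A[0][1] + B[1][1] = 6 + 7 = 13) = 7 (attained at k = 0)
  C[1][0] = min over k of (A[1][0] + B[0][0] = 3 + -2 = 1, A[1][1] + B[1][0] = 4 + 2 = 6) = 1 (attained at k = 0)
  C[1][1] = min over k of (A[1][0] + B[0][1] = 3 + 9 = 12, A[1][1] + B[1][1] = 4 + 7 = 11) = 11 (attained at k = 1)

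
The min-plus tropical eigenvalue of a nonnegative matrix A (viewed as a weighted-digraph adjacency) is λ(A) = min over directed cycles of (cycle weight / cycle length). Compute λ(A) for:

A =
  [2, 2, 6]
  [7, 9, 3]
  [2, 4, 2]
λ(A) = 2

Enumerate directed cycles and compute their means (weight / length). Sample:
  cycle 0 → 0: weight = 2, length = 1, mean = 2/1 ≈ 2.000
  cycle 1 → 1: weight = 9, length = 1, mean = 9/1 ≈ 9.000
  cycle 2 → 2: weight = 2, length = 1, mean = 2/1 ≈ 2.000
  cycle 0 → 1 → 0: weight = 9, length = 2, mean = 9/2 ≈ 4.500
  cycle 0 → 2 → 0: weight = 8, length = 2, mean = 8/2 ≈ 4.000
  cycle 1 → 0 → 1: weight = 9, length = 2, mean = 9/2 ≈ 4.500
Minimum mean = 2.000, attained e.g. along the cycle 0 → 0 with weight 2 and length 1. So λ(A) = 2/1 = 2.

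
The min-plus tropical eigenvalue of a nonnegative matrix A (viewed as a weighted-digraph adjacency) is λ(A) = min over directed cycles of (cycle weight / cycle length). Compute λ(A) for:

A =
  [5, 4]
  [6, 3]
λ(A) = 3

Enumerate directed cycles and compute their means (weight / length). Sample:
  cycle 0 → 0: weight = 5, length = 1, mean = 5/1 ≈ 5.000
  cycle 1 → 1: weight = 3, length = 1, mean = 3/1 ≈ 3.000
  cycle 0 → 1 → 0: weight = 10, length = 2, mean = 10/2 ≈ 5.000
  cycle 1 → 0 → 1: weight = 10, length = 2, mean = 10/2 ≈ 5.000
Minimum mean = 3.000, attained e.g. along the cycle 1 → 1 with weight 3 and length 1. So λ(A) = 3/1 = 3.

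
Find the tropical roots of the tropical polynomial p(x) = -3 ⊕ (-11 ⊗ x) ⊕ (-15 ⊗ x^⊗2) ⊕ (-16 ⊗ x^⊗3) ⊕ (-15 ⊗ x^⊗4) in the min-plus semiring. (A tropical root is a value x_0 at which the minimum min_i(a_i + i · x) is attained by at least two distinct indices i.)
Roots: {-1, 1, 4, 8}

Each tropical root is a break point of the lower envelope of the lines y = a_i + i · x (there are 5 lines, with slopes 0, 1, ..., 4). Only the lines that attain the minimum somewhere contribute to roots; other lines are dominated. Here the surviving (envelope) indices are i = 4, i = 3, i = 2, i = 1, i = 0.
Intersections between consecutive envelope lines give the roots: for adjacent envelope indices i < j the intersection is x = (a_i − a_j) / (j − i). Reading off the sorted break points: {-1, 1, 4, 8}.
Verification: at each break x_0, at least two indices attain the minimum of min_i(a_i + i · x_0).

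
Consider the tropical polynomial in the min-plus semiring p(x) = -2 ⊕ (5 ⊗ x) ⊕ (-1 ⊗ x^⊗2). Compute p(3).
p(3) = -2

A tropical monomial a ⊗ x^⊗i evaluates to a + i · x. Evaluating each term at x = 3:
  Term 0 contributes -2 + 0 · 3 = -2
  Term 1 contributes 5 + 1 · 3 = 8
  Term 2 contributes -1 + 2 · 3 = 5
p(3) = ⊕ of these = min[-2, 8, 5] = -2.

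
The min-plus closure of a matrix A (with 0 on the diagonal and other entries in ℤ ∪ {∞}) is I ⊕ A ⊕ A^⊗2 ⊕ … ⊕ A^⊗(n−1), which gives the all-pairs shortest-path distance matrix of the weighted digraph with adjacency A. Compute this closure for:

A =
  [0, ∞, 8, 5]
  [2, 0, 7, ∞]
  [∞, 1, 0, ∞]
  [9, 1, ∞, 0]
Closure =
  [0, 6, 8, 5]
  [2, 0, 7, 7]
  [3, 1, 0, 8]
  [3, 1, 8, 0]

This is the Floyd-Warshall all-pairs shortest-path computation. For each intermediate vertex k = 0, 1, …, 3, update dist[i][j] ← min(dist[i][j], dist[i][k] + dist[k][j]). The final matrix gives, for each (i, j), the minimum total weight of any directed path from i to j (possibly empty when i = j).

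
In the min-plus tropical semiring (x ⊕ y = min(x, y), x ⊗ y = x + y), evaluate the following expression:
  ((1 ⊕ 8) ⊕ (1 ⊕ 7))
((1 ⊕ 8) ⊕ (1 ⊕ 7)) = 1

Expand innermost to outermost. Recall ⊕ takes the minimum of its arguments and ⊗ takes their sum. Working out the expression ((1 ⊕ 8) ⊕ (1 ⊕ 7)) gives 1.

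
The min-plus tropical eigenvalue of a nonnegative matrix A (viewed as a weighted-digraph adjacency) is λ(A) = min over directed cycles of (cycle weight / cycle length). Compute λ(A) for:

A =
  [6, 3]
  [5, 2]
λ(A) = 2

Enumerate directed cycles and compute their means (weight / length). Sample:
  cycle 0 → 0: weight = 6, length = 1, mean = 6/1 ≈ 6.000
  cycle 1 → 1: weight = 2, length = 1, mean = 2/1 ≈ 2.000
  cycle 0 → 1 → 0: weight = 8, length = 2, mean = 8/2 ≈ 4.000
  cycle 1 → 0 → 1: weight = 8, length = 2, mean = 8/2 ≈ 4.000
Minimum mean = 2.000, attained e.g. along the cycle 1 → 1 with weight 2 and length 1. So λ(A) = 2/1 = 2.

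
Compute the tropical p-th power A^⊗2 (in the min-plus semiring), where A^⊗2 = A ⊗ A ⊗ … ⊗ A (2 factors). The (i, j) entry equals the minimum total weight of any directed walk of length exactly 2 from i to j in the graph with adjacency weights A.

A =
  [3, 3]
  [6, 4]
A^⊗2 =
  [6, 6]
  [9, 8]

Each entry (A^⊗2)_ij equals the minimum over all length-2 walks i = v_0 → v_1 → … → v_2 = j of Σ_t A[v_t][v_{t+1}]. For example, for (i, j) = (0, 1) we minimise over 2 possible intermediate vertex sequences; the minimum is 6, attained along the walk 0 → 0 → 1.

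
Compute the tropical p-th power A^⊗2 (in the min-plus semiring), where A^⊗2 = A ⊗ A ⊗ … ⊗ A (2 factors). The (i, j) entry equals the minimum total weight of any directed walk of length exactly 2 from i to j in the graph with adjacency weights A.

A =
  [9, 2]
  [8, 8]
A^⊗2 =
  [10, 10]
  [16, 10]

Each entry (A^⊗2)_ij equals the minimum over all length-2 walks i = v_0 → v_1 → … → v_2 = j of Σ_t A[v_t][v_{t+1}]. For example, for (i, j) = (0, 1) we minimise over 2 possible intermediate vertex sequences; the minimum is 10, attained along the walk 0 → 1 → 1.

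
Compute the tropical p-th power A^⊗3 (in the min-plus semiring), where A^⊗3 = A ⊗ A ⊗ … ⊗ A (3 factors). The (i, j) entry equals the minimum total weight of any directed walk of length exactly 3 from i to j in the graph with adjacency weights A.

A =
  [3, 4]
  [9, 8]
A^⊗3 =
  [9, 10]
  [15, 16]

Each entry (A^⊗3)_ij equals the minimum over all length-3 walks i = v_0 → v_1 → … → v_3 = j of Σ_t A[v_t][v_{t+1}]. For example, for (i, j) = (0, 1) we minimise over 4 possible intermediate vertex sequences; the minimum is 10, attained along the walk 0 → 0 → 0 → 1.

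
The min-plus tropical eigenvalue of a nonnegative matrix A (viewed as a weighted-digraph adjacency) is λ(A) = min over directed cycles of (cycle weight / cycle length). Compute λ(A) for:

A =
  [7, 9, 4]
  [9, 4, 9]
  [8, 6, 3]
λ(A) = 3

Enumerate directed cycles and compute their means (weight / length). Sample:
  cycle 0 → 0: weight = 7, length = 1, mean = 7/1 ≈ 7.000
  cycle 1 → 1: weight = 4, length = 1, mean = 4/1 ≈ 4.000
  cycle 2 → 2: weight = 3, length = 1, mean = 3/1 ≈ 3.000
  cycle 0 → 1 → 0: weight = 18, length = 2, mean = 18/2 ≈ 9.000
  cycle 0 → 2 → 0: weight = 12, length = 2, mean = 12/2 ≈ 6.000
  cycle 1 → 0 → 1: weight = 18, length = 2, mean = 18/2 ≈ 9.000
Minimum mean = 3.000, attained e.g. along the cycle 2 → 2 with weight 3 and length 1. So λ(A) = 3/1 = 3.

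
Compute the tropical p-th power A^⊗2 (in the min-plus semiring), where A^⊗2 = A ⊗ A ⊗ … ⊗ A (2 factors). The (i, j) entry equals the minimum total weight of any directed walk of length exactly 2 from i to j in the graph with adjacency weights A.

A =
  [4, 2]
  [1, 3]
A^⊗2 =
  [3, 5]
  [4, 3]

Each entry (A^⊗2)_ij equals the minimum over all length-2 walks i = v_0 → v_1 → … → v_2 = j of Σ_t A[v_t][v_{t+1}]. For example, for (i, j) = (0, 1) we minimise over 2 possible intermediate vertex sequences; the minimum is 5, attained along the walk 0 → 1 → 1.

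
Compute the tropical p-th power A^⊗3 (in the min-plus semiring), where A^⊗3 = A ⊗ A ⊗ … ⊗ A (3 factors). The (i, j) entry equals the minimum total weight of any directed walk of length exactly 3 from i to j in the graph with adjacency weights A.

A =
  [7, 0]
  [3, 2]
A^⊗3 =
  [5, 3]
  [6, 5]

Each entry (A^⊗3)_ij equals the minimum over all length-3 walks i = v_0 → v_1 → … → v_3 = j of Σ_t A[v_t][v_{t+1}]. For example, for (i, j) = (0, 1) we minimise over 4 possible intermediate vertex sequences; the minimum is 3, attained along the walk 0 → 1 → 0 → 1.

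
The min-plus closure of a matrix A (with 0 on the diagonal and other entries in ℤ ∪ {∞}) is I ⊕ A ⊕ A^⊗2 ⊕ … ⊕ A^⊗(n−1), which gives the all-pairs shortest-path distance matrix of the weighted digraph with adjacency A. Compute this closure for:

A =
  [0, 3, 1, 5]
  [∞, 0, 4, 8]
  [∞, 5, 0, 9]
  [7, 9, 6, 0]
Closure =
  [0, 3, 1, 5]
  [15, 0, 4, 8]
  [16, 5, 0, 9]
  [7, 9, 6, 0]

This is the Floyd-Warshall all-pairs shortest-path computation. For each intermediate vertex k = 0, 1, …, 3, update dist[i][j] ← min(dist[i][j], dist[i][k] + dist[k][j]). The final matrix gives, for each (i, j), the minimum total weight of any directed path from i to j (possibly empty when i = j).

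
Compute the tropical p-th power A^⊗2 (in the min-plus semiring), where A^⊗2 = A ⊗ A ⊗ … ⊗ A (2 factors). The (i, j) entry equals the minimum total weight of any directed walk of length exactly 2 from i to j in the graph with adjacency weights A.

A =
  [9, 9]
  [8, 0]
A^⊗2 =
  [17, 9]
  [8, 0]

Each entry (A^⊗2)_ij equals the minimum over all length-2 walks i = v_0 → v_1 → … → v_2 = j of Σ_t A[v_t][v_{t+1}]. For example, for (i, j) = (0, 1) we minimise over 2 possible intermediate vertex sequences; the minimum is 9, attained along the walk 0 → 1 → 1.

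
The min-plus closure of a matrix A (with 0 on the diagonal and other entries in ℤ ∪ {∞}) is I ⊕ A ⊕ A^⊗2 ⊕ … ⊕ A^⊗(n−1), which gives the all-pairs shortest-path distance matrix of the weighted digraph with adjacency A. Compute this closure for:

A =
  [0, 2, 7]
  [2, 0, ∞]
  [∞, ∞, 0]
Closure =
  [0, 2, 7]
  [2, 0, 9]
  [∞, ∞, 0]

This is the Floyd-Warshall all-pairs shortest-path computation. For each intermediate vertex k = 0, 1, …, 2, update dist[i][j] ← min(dist[i][j], dist[i][k] + dist[k][j]). The final matrix gives, for each (i, j), the minimum total weight of any directed path from i to j (possibly empty when i = j).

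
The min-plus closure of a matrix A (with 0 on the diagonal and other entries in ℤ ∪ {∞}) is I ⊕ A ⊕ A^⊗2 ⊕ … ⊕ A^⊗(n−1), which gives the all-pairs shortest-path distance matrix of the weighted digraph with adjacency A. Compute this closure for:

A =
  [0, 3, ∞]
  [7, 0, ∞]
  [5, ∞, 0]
Closure =
  [0, 3, ∞]
  [7, 0, ∞]
  [5, 8, 0]

This is the Floyd-Warshall all-pairs shortest-path computation. For each intermediate vertex k = 0, 1, …, 2, update dist[i][j] ← min(dist[i][j], dist[i][k] + dist[k][j]). The final matrix gives, for each (i, j), the minimum total weight of any directed path from i to j (possibly empty when i = j).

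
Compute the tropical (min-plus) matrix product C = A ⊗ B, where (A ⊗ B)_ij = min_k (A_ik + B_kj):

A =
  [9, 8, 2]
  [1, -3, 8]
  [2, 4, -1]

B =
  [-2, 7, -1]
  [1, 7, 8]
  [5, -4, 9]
A ⊗ B =
  [7, -2, 8]
  [-2, 4, 0]
  [0, -5, 1]

Apply the min-plus product entry-by-entry:
  C[0][0] = min over k of (A[0][0] + B[0][0] = 9 + -2 = 7, A[0][1] + B[1][0] = 8 + 1 = 9, A[0][2] + B[2][0] = 2 + 5 = 7) = 7 (attained at k = 0)
  C[0][1] = min over k of (A[0][0] + B[0][1] = 9 + 7 = 16, A[0][1] + B[1][1] = 8 + 7 = 15, A[0][2] + B[2][1] = 2 + -4 = -2) = -2 (attained at k = 2)
  C[0][2] = min over k of (A[0][0] + B[0][2] = 9 + -1 = 8, A[0][1] + B[1][2] = 8 + 8 = 16, A[0][2] + B[2][2] = 2 + 9 = 11) = 8 (attained at k = 0)
  C[1][0] = min over k of (A[1][0] + B[0][0] = 1 + -2 = -1, A[1][1] + B[1][0] = -3 + 1 = -2, A[1][2] + B[2][0] = 8 + 5 = 13) = -2 (attained at k = 1)
  C[1][1] = min over k of (A[1][0] + B[0][1] = 1 + 7 = 8, A[1][1] + B[1][1] = -3 + 7 = 4, A[1][2] + B[2][1] = 8 + -4 = 4) = 4 (attained at k = 1)
  C[1][2] = min over k of (A[1][0] + B[0][2] = 1 + -1 = 0, A[1][1] + B[1][2] = -3 + 8 = 5, A[1][2] + B[2][2] = 8 + 9 = 17) = 0 (attained at k = 0)
  C[2][0] = min over k of (A[2][0] + B[0][0] = 2 + -2 = 0, A[2][1] + B[1][0] = 4 + 1 = 5, A[2][2] + B[2][0] = -1 + 5 = 4) = 0 (attained at k = 0)
  C[2][1] = min over k of (A[2][0] + B[0][1] = 2 + 7 = 9, A[2][1] + B[1][1] = 4 + 7 = 11, A[2][2] + B[2][1] = -1 + -4 = -5) = -5 (attained at k = 2)
  C[2][2] = min over k of (A[2][0] + B[0][2] = 2 + -1 = 1, A[2][1] + B[1][2] = 4 + 8 = 12, A[2][2] + B[2][2] = -1 + 9 = 8) = 1 (attained at k = 0)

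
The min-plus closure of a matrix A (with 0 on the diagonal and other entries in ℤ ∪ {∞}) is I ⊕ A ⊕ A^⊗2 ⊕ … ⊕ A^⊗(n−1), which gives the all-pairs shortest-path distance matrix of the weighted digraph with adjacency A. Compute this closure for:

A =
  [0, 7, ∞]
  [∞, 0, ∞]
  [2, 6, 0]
Closure =
  [0, 7, ∞]
  [∞, 0, ∞]
  [2, 6, 0]

This is the Floyd-Warshall all-pairs shortest-path computation. For each intermediate vertex k = 0, 1, …, 2, update dist[i][j] ← min(dist[i][j], dist[i][k] + dist[k][j]). The final matrix gives, for each (i, j), the minimum total weight of any directed path from i to j (possibly empty when i = j).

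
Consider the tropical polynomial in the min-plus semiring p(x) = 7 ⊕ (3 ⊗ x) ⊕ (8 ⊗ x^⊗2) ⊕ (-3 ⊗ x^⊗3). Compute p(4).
p(4) = 7

A tropical monomial a ⊗ x^⊗i evaluates to a + i · x. Evaluating each term at x = 4:
  Term 0 contributes 7 + 0 · 4 = 7
  Term 1 contributes 3 + 1 · 4 = 7
  Term 2 contributes 8 + 2 · 4 = 16
  Term 3 contributes -3 + 3 · 4 = 9
p(4) = ⊕ of these = min[7, 7, 16, 9] = 7.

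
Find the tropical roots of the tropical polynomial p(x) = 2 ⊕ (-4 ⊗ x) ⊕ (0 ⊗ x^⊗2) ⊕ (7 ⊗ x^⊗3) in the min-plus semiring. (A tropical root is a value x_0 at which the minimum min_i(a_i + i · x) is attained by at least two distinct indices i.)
Roots: {-7, -4, 6}

Each tropical root is a break point of the lower envelope of the lines y = a_i + i · x (there are 4 lines, with slopes 0, 1, ..., 3). Only the lines that attain the minimum somewhere contribute to roots; other lines are dominated. Here the surviving (envelope) indices are i = 3, i = 2, i = 1, i = 0.
Intersections between consecutive envelope lines give the roots: for adjacent envelope indices i < j the intersection is x = (a_i − a_j) / (j − i). Reading off the sorted break points: {-7, -4, 6}.
Verification: at each break x_0, at least two indices attain the minimum of min_i(a_i + i · x_0).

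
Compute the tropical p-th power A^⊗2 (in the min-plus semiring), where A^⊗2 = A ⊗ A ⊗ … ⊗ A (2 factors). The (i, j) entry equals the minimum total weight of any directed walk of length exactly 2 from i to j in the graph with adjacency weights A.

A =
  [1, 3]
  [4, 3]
A^⊗2 =
  [2, 4]
  [5, 6]

Each entry (A^⊗2)_ij equals the minimum over all length-2 walks i = v_0 → v_1 → … → v_2 = j of Σ_t A[v_t][v_{t+1}]. For example, for (i, j) = (0, 1) we minimise over 2 possible intermediate vertex sequences; the minimum is 4, attained along the walk 0 → 0 → 1.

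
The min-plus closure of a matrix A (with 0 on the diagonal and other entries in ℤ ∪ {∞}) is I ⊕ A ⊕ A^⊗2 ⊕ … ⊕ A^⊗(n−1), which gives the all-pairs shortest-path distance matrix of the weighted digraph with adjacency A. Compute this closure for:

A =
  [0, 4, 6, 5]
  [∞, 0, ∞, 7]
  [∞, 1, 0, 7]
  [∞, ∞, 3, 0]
Closure =
  [0, 4, 6, 5]
  [∞, 0, 10, 7]
  [∞, 1, 0, 7]
  [∞, 4, 3, 0]

This is the Floyd-Warshall all-pairs shortest-path computation. For each intermediate vertex k = 0, 1, …, 3, update dist[i][j] ← min(dist[i][j], dist[i][k] + dist[k][j]). The final matrix gives, for each (i, j), the minimum total weight of any directed path from i to j (possibly empty when i = j).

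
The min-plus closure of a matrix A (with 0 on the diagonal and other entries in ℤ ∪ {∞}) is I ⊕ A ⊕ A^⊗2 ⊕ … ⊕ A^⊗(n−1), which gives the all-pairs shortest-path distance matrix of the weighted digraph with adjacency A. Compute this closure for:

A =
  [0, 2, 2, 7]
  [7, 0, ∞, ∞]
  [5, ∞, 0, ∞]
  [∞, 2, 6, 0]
Closure =
  [0, 2, 2, 7]
  [7, 0, 9, 14]
  [5, 7, 0, 12]
  [9, 2, 6, 0]

This is the Floyd-Warshall all-pairs shortest-path computation. For each intermediate vertex k = 0, 1, …, 3, update dist[i][j] ← min(dist[i][j], dist[i][k] + dist[k][j]). The final matrix gives, for each (i, j), the minimum total weight of any directed path from i to j (possibly empty when i = j).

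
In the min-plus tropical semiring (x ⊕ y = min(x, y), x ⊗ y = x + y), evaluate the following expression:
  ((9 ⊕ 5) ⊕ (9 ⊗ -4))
((9 ⊕ 5) ⊕ (9 ⊗ -4)) = 5

Expand innermost to outermost. Recall ⊕ takes the minimum of its arguments and ⊗ takes their sum. Working out the expression ((9 ⊕ 5) ⊕ (9 ⊗ -4)) gives 5.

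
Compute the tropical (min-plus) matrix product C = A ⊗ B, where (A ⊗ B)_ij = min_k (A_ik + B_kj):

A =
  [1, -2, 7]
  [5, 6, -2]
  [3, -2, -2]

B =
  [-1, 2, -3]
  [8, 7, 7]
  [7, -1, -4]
A ⊗ B =
  [0, 3, -2]
  [4, -3, -6]
  [2, -3, -6]

Apply the min-plus product entry-by-entry:
  C[0][0] = min over k of (A[0][0] + B[0][0] = 1 + -1 = 0, A[0][1] + B[1][0] = -2 + 8 = 6, A[0][2] + B[2][0] = 7 + 7 = 14) = 0 (attained at k = 0)
  C[0][1] = min over k of (A[0][0] + B[0][1] = 1 + 2 = 3, A[0][1] + B[1][1] = -2 + 7 = 5, A[0][2] + B[2][1] = 7 + -1 = 6) = 3 (attained at k = 0)
  C[0][2] = min over k of (A[0][0] + B[0][2] = 1 + -3 = -2, A[0][1] + B[1][2] = -2 + 7 = 5, A[0][2] + B[2][2] = 7 + -4 = 3) = -2 (attained at k = 0)
  C[1][0] = min over k of (A[1][0] + B[0][0] = 5 + -1 = 4, A[1][1] + B[1][0] = 6 + 8 = 14, A[1][2] + B[2][0] = -2 + 7 = 5) = 4 (attained at k = 0)
  C[1][1] = min over k of (A[1][0] + B[0][1] = 5 + 2 = 7, A[1][1] + B[1][1] = 6 + 7 = 13, A[1][2] + B[2][1] = -2 + -1 = -3) = -3 (attained at k = 2)
  C[1][2] = min over k of (A[1][0] + B[0][2] = 5 + -3 = 2, A[1][1] + B[1][2] = 6 + 7 = 13, A[1][2] + B[2][2] = -2 + -4 = -6) = -6 (attained at k = 2)
  C[2][0] = min over k of (A[2][0] + B[0][0] = 3 + -1 = 2, A[2][1] + B[1][0] = -2 + 8 = 6, A[2][2] + B[2][0] = -2 + 7 = 5) = 2 (attained at k = 0)
  C[2][1] = min over k of (A[2][0] + B[0][1] = 3 + 2 = 5, A[2][1] + B[1][1] = -2 + 7 = 5, A[2][2] + B[2][1] = -2 + -1 = -3) = -3 (attained at k = 2)
  C[2][2] = min over k of (A[2][0] + B[0][2] = 3 + -3 = 0, A[2][1] + B[1][2] = -2 + 7 = 5, A[2][2] + B[2][2] = -2 + -4 = -6) = -6 (attained at k = 2)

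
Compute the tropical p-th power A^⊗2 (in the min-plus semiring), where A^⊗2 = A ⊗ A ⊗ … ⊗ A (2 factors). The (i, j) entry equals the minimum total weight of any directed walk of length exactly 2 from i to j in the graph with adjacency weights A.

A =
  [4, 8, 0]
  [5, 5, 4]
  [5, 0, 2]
A^⊗2 =
  [5, 0, 2]
  [9, 4, 5]
  [5, 2, 4]

Each entry (A^⊗2)_ij equals the minimum over all length-2 walks i = v_0 → v_1 → … → v_2 = j of Σ_t A[v_t][v_{t+1}]. For example, for (i, j) = (0, 2) we minimise over 3 possible intermediate vertex sequences; the minimum is 2, attained along the walk 0 → 2 → 2.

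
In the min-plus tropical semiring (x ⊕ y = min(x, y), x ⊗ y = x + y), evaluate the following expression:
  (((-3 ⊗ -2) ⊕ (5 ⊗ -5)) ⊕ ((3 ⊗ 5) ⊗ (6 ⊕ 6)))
(((-3 ⊗ -2) ⊕ (5 ⊗ -5)) ⊕ ((3 ⊗ 5) ⊗ (6 ⊕ 6))) = -5

Expand innermost to outermost. Recall ⊕ takes the minimum of its arguments and ⊗ takes their sum. Working out the expression (((-3 ⊗ -2) ⊕ (5 ⊗ -5)) ⊕ ((3 ⊗ 5) ⊗ (6 ⊕ 6))) gives -5.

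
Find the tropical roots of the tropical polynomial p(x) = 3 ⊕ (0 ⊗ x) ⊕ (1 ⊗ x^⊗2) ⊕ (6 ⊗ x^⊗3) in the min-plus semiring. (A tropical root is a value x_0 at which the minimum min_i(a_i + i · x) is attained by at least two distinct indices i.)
Roots: {-5, -1, 3}

Each tropical root is a break point of the lower envelope of the lines y = a_i + i · x (there are 4 lines, with slopes 0, 1, ..., 3). Only the lines that attain the minimum somewhere contribute to roots; other lines are dominated. Here the surviving (envelope) indices are i = 3, i = 2, i = 1, i = 0.
Intersections between consecutive envelope lines give the roots: for adjacent envelope indices i < j the intersection is x = (a_i − a_j) / (j − i). Reading off the sorted break points: {-5, -1, 3}.
Verification: at each break x_0, at least two indices attain the minimum of min_i(a_i + i · x_0).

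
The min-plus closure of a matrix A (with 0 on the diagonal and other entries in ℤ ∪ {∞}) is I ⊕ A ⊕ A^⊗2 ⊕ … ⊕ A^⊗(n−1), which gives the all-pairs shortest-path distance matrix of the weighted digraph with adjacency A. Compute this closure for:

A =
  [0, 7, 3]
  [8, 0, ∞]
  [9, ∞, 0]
Closure =
  [0, 7, 3]
  [8, 0, 11]
  [9, 16, 0]

This is the Floyd-Warshall all-pairs shortest-path computation. For each intermediate vertex k = 0, 1, …, 2, update dist[i][j] ← min(dist[i][j], dist[i][k] + dist[k][j]). The final matrix gives, for each (i, j), the minimum total weight of any directed path from i to j (possibly empty when i = j).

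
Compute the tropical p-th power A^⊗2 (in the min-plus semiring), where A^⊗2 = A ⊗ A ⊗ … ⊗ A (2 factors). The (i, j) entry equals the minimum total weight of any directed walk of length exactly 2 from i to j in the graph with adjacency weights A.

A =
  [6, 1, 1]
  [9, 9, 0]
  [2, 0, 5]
A^⊗2 =
  [3, 1, 1]
  [2, 0, 5]
  [7, 3, 0]

Each entry (A^⊗2)_ij equals the minimum over all length-2 walks i = v_0 → v_1 → … → v_2 = j of Σ_t A[v_t][v_{t+1}]. For example, for (i, j) = (0, 2) we minimise over 3 possible intermediate vertex sequences; the minimum is 1, attained along the walk 0 → 1 → 2.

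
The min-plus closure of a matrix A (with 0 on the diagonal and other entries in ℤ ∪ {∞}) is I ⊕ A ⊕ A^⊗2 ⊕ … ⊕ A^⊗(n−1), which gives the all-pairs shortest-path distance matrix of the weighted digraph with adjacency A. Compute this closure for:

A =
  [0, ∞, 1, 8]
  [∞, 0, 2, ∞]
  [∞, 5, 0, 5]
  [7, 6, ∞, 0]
Closure =
  [0, 6, 1, 6]
  [14, 0, 2, 7]
  [12, 5, 0, 5]
  [7, 6, 8, 0]

This is the Floyd-Warshall all-pairs shortest-path computation. For each intermediate vertex k = 0, 1, …, 3, update dist[i][j] ← min(dist[i][j], dist[i][k] + dist[k][j]). The final matrix gives, for each (i, j), the minimum total weight of any directed path from i to j (possibly empty when i = j).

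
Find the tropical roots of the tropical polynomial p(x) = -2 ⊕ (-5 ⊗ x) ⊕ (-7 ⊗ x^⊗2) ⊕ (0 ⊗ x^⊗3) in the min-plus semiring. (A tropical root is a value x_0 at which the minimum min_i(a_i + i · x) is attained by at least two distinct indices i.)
Roots: {-7, 2, 3}

Each tropical root is a break point of the lower envelope of the lines y = a_i + i · x (there are 4 lines, with slopes 0, 1, ..., 3). Only the lines that attain the minimum somewhere contribute to roots; other lines are dominated. Here the surviving (envelope) indices are i = 3, i = 2, i = 1, i = 0.
Intersections between consecutive envelope lines give the roots: for adjacent envelope indices i < j the intersection is x = (a_i − a_j) / (j − i). Reading off the sorted break points: {-7, 2, 3}.
Verification: at each break x_0, at least two indices attain the minimum of min_i(a_i + i · x_0).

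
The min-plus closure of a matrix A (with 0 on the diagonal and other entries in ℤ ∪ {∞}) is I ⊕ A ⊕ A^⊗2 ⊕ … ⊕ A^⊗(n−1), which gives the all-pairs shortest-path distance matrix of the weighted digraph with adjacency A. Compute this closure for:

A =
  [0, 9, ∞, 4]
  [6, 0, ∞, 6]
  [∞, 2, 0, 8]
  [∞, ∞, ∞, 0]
Closure =
  [0, 9, ∞, 4]
  [6, 0, ∞, 6]
  [8, 2, 0, 8]
  [∞, ∞, ∞, 0]

This is the Floyd-Warshall all-pairs shortest-path computation. For each intermediate vertex k = 0, 1, …, 3, update dist[i][j] ← min(dist[i][j], dist[i][k] + dist[k][j]). The final matrix gives, for each (i, j), the minimum total weight of any directed path from i to j (possibly empty when i = j).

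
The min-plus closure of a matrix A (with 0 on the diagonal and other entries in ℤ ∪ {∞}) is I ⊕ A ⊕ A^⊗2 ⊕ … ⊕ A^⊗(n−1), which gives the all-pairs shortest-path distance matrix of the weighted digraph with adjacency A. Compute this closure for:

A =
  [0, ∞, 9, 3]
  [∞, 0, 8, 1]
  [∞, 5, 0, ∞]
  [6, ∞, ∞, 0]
Closure =
  [0, 14, 9, 3]
  [7, 0, 8, 1]
  [12, 5, 0, 6]
  [6, 20, 15, 0]

This is the Floyd-Warshall all-pairs shortest-path computation. For each intermediate vertex k = 0, 1, …, 3, update dist[i][j] ← min(dist[i][j], dist[i][k] + dist[k][j]). The final matrix gives, for each (i, j), the minimum total weight of any directed path from i to j (possibly empty when i = j).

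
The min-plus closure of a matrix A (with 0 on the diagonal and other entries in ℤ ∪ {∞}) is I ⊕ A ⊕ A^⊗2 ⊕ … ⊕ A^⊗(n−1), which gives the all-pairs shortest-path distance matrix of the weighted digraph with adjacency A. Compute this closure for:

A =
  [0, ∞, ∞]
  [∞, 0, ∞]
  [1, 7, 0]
Closure =
  [0, ∞, ∞]
  [∞, 0, ∞]
  [1, 7, 0]

This is the Floyd-Warshall all-pairs shortest-path computation. For each intermediate vertex k = 0, 1, …, 2, update dist[i][j] ← min(dist[i][j], dist[i][k] + dist[k][j]). The final matrix gives, for each (i, j), the minimum total weight of any directed path from i to j (possibly empty when i = j).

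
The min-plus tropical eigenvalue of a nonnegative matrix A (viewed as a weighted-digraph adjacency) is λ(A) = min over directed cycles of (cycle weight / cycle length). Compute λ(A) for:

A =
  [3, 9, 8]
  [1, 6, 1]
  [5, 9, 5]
λ(A) = 3

Enumerate directed cycles and compute their means (weight / length). Sample:
  cycle 0 → 0: weight = 3, length = 1, mean = 3/1 ≈ 3.000
  cycle 1 → 1: weight = 6, length = 1, mean = 6/1 ≈ 6.000
  cycle 2 → 2: weight = 5, length = 1, mean = 5/1 ≈ 5.000
  cycle 0 → 1 → 0: weight = 10, length = 2, mean = 10/2 ≈ 5.000
  cycle 0 → 2 → 0: weight = 13, length = 2, mean = 13/2 ≈ 6.500
  cycle 1 → 0 → 1: weight = 10, length = 2, mean = 10/2 ≈ 5.000
Minimum mean = 3.000, attained e.g. along the cycle 0 → 0 with weight 3 and length 1. So λ(A) = 3/1 = 3.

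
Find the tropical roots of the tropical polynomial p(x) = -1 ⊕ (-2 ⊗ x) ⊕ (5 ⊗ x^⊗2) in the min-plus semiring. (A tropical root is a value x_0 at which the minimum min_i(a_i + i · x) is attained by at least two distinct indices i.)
Roots: {-7, 1}

Each tropical root is a break point of the lower envelope of the lines y = a_i + i · x (there are 3 lines, with slopes 0, 1, ..., 2). Only the lines that attain the minimum somewhere contribute to roots; other lines are dominated. Here the surviving (envelope) indices are i = 2, i = 1, i = 0.
Intersections between consecutive envelope lines give the roots: for adjacent envelope indices i < j the intersection is x = (a_i − a_j) / (j − i). Reading off the sorted break points: {-7, 1}.
Verification: at each break x_0, at least two indices attain the minimum of min_i(a_i + i · x_0).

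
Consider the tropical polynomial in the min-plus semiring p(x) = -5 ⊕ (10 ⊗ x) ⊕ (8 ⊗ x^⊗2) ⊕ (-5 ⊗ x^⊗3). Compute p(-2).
p(-2) = -11

A tropical monomial a ⊗ x^⊗i evaluates to a + i · x. Evaluating each term at x = -2:
  Term 0 contributes -5 + 0 · -2 = -5
  Term 1 contributes 10 + 1 · -2 = 8
  Term 2 contributes 8 + 2 · -2 = 4
  Term 3 contributes -5 + 3 · -2 = -11
p(-2) = ⊕ of these = min[-5, 8, 4, -11] = -11.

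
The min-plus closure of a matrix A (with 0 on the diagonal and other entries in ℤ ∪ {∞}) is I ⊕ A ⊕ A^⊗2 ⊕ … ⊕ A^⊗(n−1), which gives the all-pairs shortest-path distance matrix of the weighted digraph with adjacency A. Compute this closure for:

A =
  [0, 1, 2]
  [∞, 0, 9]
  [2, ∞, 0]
Closure =
  [0, 1, 2]
  [11, 0, 9]
  [2, 3, 0]

This is the Floyd-Warshall all-pairs shortest-path computation. For each intermediate vertex k = 0, 1, …, 2, update dist[i][j] ← min(dist[i][j], dist[i][k] + dist[k][j]). The final matrix gives, for each (i, j), the minimum total weight of any directed path from i to j (possibly empty when i = j).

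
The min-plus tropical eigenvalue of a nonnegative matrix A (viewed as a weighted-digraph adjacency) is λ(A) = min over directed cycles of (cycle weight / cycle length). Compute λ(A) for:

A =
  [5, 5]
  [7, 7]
λ(A) = 5

Enumerate directed cycles and compute their means (weight / length). Sample:
  cycle 0 → 0: weight = 5, length = 1, mean = 5/1 ≈ 5.000
  cycle 1 → 1: weight = 7, length = 1, mean = 7/1 ≈ 7.000
  cycle 0 → 1 → 0: weight = 12, length = 2, mean = 12/2 ≈ 6.000
  cycle 1 → 0 → 1: weight = 12, length = 2, mean = 12/2 ≈ 6.000
Minimum mean = 5.000, attained e.g. along the cycle 0 → 0 with weight 5 and length 1. So λ(A) = 5/1 = 5.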